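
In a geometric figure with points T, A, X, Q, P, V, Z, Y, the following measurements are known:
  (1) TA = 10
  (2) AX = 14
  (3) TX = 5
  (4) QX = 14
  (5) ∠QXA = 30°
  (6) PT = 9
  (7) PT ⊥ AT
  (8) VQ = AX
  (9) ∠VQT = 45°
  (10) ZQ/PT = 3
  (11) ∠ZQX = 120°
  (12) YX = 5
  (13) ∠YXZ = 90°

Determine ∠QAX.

Step 1: By the law of cosines on triangle AXQ: AQ² = 14² + 14² − 2·14·14·cos(30°) = 52.52, so AQ ≈ 7.25.
Step 2: By the inverse law of cosines on triangle QAX: cos(∠QAX) = (7.25² + 14² − 14²) / (2·7.25·14) = 52.52/202.91 = 0.2588, so ∠QAX = 75°.

Therefore, the measure of angle ∠QAX = 75°.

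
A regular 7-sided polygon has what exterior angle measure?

Each exterior angle of a regular n-gon is 360 / n.
For n = 7: 360 / 7 = 360/7 degrees.

360/7 degrees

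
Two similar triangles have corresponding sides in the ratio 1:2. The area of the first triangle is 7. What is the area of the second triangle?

Area ratio = (1/2)^2 = 1/4. Area of the second triangle = 7 * 4/1 = 28.

28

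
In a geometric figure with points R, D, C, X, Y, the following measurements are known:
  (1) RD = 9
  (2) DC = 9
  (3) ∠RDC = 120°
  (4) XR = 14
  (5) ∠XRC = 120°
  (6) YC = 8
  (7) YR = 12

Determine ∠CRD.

Step 1: By the law of cosines on triangle RDC: RC² = 9² + 9² − 2·9·9·cos(120°) = 243, so RC = 9·√3.
Step 2: By the inverse law of cosines on triangle CRD: cos(∠CRD) = ((9·√3)² + 9² − 9²) / (2·9·√3·9) = 243/280.59 = 0.866, so ∠CRD = 30°.

Therefore, the measure of angle ∠CRD = 30°.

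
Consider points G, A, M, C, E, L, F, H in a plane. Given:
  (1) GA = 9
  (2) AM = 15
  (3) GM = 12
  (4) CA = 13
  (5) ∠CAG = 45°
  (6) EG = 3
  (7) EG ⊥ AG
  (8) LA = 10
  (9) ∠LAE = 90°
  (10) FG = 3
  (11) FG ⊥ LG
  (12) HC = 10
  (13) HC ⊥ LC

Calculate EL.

Step 1: By the law of cosines on triangle EGA: EA² = 3² + 9² − 2·3·9·cos(90°) = 90, so EA = 3·√10.
Step 2: By the law of cosines on triangle EAL: EL² = (3·√10)² + 10² − 2·3·√10·10·cos(90°) = 190, so EL = √190.

Therefore, the length of EL = √190.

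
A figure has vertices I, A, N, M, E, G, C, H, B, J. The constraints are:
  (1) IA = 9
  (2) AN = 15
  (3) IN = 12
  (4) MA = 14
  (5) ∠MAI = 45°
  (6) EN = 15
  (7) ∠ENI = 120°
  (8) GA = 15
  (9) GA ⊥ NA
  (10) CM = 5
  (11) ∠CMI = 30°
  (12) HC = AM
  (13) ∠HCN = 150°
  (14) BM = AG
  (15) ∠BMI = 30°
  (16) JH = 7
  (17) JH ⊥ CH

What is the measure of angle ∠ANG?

Step 1: By the law of cosines on triangle NAG: NG² = 15² + 15² − 2·15·15·cos(90°) = 450, so NG = 15·√2.
Step 2: By the inverse law of cosines on triangle ANG: cos(∠ANG) = (15² + (15·√2)² − 15²) / (2·15·15·√2) = 450/636.4 = 0.7071, so ∠ANG = 45°.

Therefore, the measure of angle ∠ANG = 45°.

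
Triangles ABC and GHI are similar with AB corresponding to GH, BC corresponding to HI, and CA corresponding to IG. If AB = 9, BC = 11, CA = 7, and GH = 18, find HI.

Since the triangles are similar, the ratio of corresponding sides is constant.
Scale factor k = GH / AB = 18 / 9 = 2
HI = k * BC = 2 * 11 = 22

22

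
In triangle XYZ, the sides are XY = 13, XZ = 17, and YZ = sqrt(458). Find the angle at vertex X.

cos(X) = (13² + 17² - (sqrt(458))²) / (2 × 13 × 17) = 0, so X = arccos(0) = 90°.

90°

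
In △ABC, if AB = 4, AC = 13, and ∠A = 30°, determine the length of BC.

By the law of cosines: BC^2 = AB^2 + AC^2 - 2*AB*AC*cos(A)
BC^2 = 4^2 + 13^2 - 2*4*13*cos(30°)
BC^2 = 16 + 169 - 104*(sqrt(3)/2)
BC^2 = 185 - 52*sqrt(3)
BC = sqrt(185 - 52*sqrt(3))

sqrt(185 - 52*sqrt(3))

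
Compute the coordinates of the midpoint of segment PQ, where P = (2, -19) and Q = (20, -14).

The midpoint is the point halfway along the segment.
Move half the horizontal distance: 2 + (20 - 2)/2 = 2 + 18/2 = 11
Move half the vertical distance: -19 + (-14 - -19)/2 = -19 + 5/2 = -33/2
Midpoint = (11, -33/2)

(11, -33/2)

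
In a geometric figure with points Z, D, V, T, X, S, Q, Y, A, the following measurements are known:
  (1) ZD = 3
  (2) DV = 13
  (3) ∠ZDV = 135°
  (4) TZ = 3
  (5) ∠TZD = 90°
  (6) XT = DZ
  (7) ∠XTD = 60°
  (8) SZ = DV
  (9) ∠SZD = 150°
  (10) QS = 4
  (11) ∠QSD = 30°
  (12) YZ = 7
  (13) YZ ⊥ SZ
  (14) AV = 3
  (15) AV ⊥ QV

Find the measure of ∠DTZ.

Step 1: By the law of cosines on triangle TZD: TD² = 3² + 3² − 2·3·3·cos(90°) = 18, so TD = 3·√2.
Step 2: By the inverse law of cosines on triangle DTZ: cos(∠DTZ) = ((3·√2)² + 3² − 3²) / (2·3·√2·3) = 18/25.46 = 0.7071, so ∠DTZ = 45°.

Therefore, the measure of angle ∠DTZ = 45°.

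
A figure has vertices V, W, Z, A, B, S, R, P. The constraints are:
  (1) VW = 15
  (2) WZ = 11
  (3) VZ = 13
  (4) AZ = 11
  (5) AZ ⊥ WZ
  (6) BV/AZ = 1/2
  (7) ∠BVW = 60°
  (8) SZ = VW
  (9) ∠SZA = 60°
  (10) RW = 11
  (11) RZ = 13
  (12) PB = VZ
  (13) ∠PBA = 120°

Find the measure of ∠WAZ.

Step 1: By the law of cosines on triangle AZW: AW² = 11² + 11² − 2·11·11·cos(90°) = 242, so AW = 11·√2.
Step 2: By the inverse law of cosines on triangle WAZ: cos(∠WAZ) = ((11·√2)² + 11² − 11²) / (2·11·√2·11) = 242/342.24 = 0.7071, so ∠WAZ = 45°.

Therefore, the measure of angle ∠WAZ = 45°.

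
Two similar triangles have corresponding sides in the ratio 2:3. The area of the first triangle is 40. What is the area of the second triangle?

For similar figures, the area ratio equals the square of the side ratio.
Side ratio (the first triangle to the second triangle) = 2:3, so area ratio = 2^2:3^2 = 4:9.
If the area of the first triangle is 40, then the area of the second triangle = 40 * (9/4) = 90.

90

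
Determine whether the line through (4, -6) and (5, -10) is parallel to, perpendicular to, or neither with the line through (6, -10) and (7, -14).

Slope of line 1: m1 = (-10 - -6)/(5 - 4) = -4/1 = -4
Slope of line 2: m2 = (-14 - -10)/(7 - 6) = -4/1 = -4
Two lines are parallel if and only if they have equal slopes (or both are vertical).
Here m1 = m2 = -4, confirming the lines are parallel.

Parallel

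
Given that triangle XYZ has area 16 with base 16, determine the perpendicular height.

Area = (1/2) * base * height
height = 2 * Area / base
height = 2 * 16 / 16
height = 32 / 16
height = 2

2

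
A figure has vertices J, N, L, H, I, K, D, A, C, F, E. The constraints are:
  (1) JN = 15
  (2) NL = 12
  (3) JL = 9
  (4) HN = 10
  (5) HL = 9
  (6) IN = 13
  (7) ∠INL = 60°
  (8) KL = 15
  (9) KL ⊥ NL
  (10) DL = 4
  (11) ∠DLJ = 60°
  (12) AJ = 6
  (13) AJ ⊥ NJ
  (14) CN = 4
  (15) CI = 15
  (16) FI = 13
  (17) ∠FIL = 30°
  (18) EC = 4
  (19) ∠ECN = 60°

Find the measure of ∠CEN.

Step 1: By the law of cosines on triangle ECN: EN² = 4² + 4² − 2·4·4·cos(60°) = 16, so EN = 4.
Step 2: By the inverse law of cosines on triangle CEN: cos(∠CEN) = (4² + 4² − 4²) / (2·4·4) = 16/32 = 0.5, so ∠CEN = 60°.

Therefore, the measure of angle ∠CEN = 60°.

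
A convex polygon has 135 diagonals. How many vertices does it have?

Using d = n(n - 3)/2, we solve 135 = n(n - 3)/2.
So n(n - 3) = 270.
Testing n = 18: 18 * 15 = 270 = 270. Correct.
The polygon has 18 sides.

18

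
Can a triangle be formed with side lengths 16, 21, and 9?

Yes.
The triangle inequality requires that the sum of any two sides exceeds the third.
Here 9 + 16 = 25 > 21, so the condition is met.

Yes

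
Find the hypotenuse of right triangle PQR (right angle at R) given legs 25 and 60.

PQ = sqrt(25^2 + 60^2) = sqrt(4225) = 65

65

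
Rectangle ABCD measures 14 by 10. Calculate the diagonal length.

A rectangle's diagonal splits it into two right triangles, with the diagonal as the hypotenuse.
By the Pythagorean theorem, d^2 = 14^2 + 10^2 = 296.
Therefore d = sqrt(296) = 2*sqrt(74).

2*sqrt(74)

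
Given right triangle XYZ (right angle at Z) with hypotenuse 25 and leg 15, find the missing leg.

YZ = sqrt(25^2 - 15^2) = sqrt(400) = 20

20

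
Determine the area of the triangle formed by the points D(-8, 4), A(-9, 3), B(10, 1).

Using the Shoelace formula for a triangle:
Area = (1/2)|x0(y1 - y2) + x1(y2 - y0) + x2(y0 - y1)|
Area = (1/2)|-8(3 - 1) + -9(1 - 4) + 10(4 - 3)|
Area = (1/2)|-16 + 27 + 10|
Area = (1/2)|21|
Area = (1/2)(21)
Area = 21/2

21/2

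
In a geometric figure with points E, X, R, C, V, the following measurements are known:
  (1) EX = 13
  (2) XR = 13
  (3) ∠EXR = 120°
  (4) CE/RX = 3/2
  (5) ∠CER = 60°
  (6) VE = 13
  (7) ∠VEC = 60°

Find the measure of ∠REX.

Step 1: By the law of cosines on triangle EXR: ER² = 13² + 13² − 2·13·13·cos(120°) = 507, so ER = 13·√3.
Step 2: By the inverse law of cosines on triangle REX: cos(∠REX) = ((13·√3)² + 13² − 13²) / (2·13·√3·13) = 507/585.43 = 0.866, so ∠REX = 30°.

Therefore, the measure of angle ∠REX = 30°.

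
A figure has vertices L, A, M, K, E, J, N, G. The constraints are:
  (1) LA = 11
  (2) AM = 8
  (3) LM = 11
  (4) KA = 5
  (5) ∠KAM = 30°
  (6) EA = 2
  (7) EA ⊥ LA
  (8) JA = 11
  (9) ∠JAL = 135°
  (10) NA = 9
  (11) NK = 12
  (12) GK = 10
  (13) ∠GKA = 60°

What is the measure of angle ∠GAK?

Step 1: By the law of cosines on triangle AKG: AG² = 5² + 10² − 2·5·10·cos(60°) = 75, so AG = 5·√3.
Step 2: By the inverse law of cosines on triangle GAK: cos(∠GAK) = ((5·√3)² + 5² − 10²) / (2·5·√3·5) = 0/86.6 = 0, so ∠GAK = 90°.

Therefore, the measure of angle ∠GAK = 90°.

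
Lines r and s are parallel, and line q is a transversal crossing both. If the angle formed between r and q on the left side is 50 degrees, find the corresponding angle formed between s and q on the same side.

Corresponding angles formed by parallel lines and a transversal are equal.
The given angle is 50 degrees.
The corresponding angle = 50 degrees.

50 degrees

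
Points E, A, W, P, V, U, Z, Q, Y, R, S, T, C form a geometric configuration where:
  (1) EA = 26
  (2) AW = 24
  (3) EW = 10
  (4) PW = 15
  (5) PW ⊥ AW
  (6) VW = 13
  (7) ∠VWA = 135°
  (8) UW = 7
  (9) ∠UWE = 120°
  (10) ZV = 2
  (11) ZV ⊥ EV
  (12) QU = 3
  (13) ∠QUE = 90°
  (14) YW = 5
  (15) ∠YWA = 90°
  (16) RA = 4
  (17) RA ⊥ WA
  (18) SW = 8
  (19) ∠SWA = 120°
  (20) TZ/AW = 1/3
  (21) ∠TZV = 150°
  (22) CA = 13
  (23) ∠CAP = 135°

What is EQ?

Step 1: By the law of cosines on triangle UWE: UE² = 7² + 10² − 2·7·10·cos(120°) = 219, so UE ≈ 14.8.
Step 2: By the law of cosines on triangle EUQ: EQ² = 14.8² + 3² − 2·14.8·3·cos(90°) = 228, so EQ = 2·√57.

Therefore, the length of EQ = 2·√57.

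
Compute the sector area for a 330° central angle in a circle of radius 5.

Sector area = πr² × θ/360
= π × 5² × 11/12
= π × 25 × 11/12
= 275*pi/12

275*pi/12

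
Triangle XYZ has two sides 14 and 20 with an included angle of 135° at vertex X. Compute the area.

Area = (1/2)(14)(20) sin(135°) = (1/2)(14)(20)(sqrt(2)/2) = 70*sqrt(2)

70*sqrt(2)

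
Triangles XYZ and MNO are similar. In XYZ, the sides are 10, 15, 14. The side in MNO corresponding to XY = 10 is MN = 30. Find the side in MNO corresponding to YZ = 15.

Since the triangles are similar, the ratio of corresponding sides is constant.
Scale factor k = MN / XY = 30 / 10 = 3
NO = k * YZ = 3 * 15 = 45

45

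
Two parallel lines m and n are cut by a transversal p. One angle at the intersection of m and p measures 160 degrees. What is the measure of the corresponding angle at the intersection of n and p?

Corresponding angles are equal: 160 degrees.

160 degrees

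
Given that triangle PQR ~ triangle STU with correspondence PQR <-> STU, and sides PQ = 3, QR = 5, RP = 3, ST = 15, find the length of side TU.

k = 15/3 = 5. TU = 5 * 5 = 25.

25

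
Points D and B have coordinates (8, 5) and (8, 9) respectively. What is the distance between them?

d = sqrt((8 - 8)^2 + (9 - 5)^2)
d = sqrt(0^2 + 4^2)
d = sqrt(0 + 16)
d = sqrt(16) = 4

4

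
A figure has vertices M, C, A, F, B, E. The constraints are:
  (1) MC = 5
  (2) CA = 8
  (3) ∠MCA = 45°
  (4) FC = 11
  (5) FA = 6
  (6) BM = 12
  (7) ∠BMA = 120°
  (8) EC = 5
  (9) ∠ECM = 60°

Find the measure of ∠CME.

Step 1: By the law of cosines on triangle MCE: ME² = 5² + 5² − 2·5·5·cos(60°) = 25, so ME = 5.
Step 2: By the inverse law of cosines on triangle CME: cos(∠CME) = (5² + 5² − 5²) / (2·5·5) = 25/50 = 0.5, so ∠CME = 60°.

Therefore, the measure of angle ∠CME = 60°.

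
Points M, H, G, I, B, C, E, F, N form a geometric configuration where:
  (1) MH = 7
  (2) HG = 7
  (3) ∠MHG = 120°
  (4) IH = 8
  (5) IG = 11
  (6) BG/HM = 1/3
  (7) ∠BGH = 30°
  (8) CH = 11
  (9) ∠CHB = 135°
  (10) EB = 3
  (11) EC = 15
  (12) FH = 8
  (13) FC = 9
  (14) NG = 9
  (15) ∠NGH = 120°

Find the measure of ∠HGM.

Step 1: By the law of cosines on triangle GHM: GM² = 7² + 7² − 2·7·7·cos(120°) = 147, so GM = 7·√3.
Step 2: By the inverse law of cosines on triangle HGM: cos(∠HGM) = (7² + (7·√3)² − 7²) / (2·7·7·√3) = 147/169.74 = 0.866, so ∠HGM = 30°.

Therefore, the measure of angle ∠HGM = 30°.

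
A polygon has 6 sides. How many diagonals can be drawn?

Total line segments between 6 vertices = C(6,2) = 15.
Subtract the 6 sides: 15 - 6 = 9 diagonals.

9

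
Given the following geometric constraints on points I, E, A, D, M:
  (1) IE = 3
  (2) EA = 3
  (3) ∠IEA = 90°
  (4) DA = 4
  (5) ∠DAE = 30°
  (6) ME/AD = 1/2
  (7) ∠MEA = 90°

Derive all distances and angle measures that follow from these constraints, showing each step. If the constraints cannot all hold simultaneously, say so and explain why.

The constraints are consistent.

From the given relations:
  ME = 1/2·AD = 1/2·4 = 2

Step 1: From IE = 3, EA = 3, and ∠IEA = 90°, by the law of cosines:
  IA² = IE² + EA² - 2·IE·EA·cos(90°) = 9 + 9 - 0 = 18
  IA = 3·√2

Step 2: From EA = 3, AD = 4, and ∠EAD = 30°, by the law of cosines:
  ED² = EA² + AD² - 2·EA·AD·cos(30°) = 9 + 16 - 20.78 = 4.215
  ED ≈ 2.05

Step 3: From AE = 3, EM = 2, and ∠AEM = 90°, by the law of cosines:
  AM² = AE² + EM² - 2·AE·EM·cos(90°) = 9 + 4 - 0 = 13
  AM = √13

Step 4: From IA = 3·√2, IE = 3, AE = 3, by the inverse law of cosines:
  cos(∠AIE) = (IA² + IE² - AE²) / (2·IA·IE)
  ∠AIE = 45°

Step 5: From EA = 3, ED = 2.05, AD = 4, by the inverse law of cosines:
  cos(∠AED) = (EA² + ED² - AD²) / (2·EA·ED)
  ∠AED = 103.06°

Step 6: From AE = 3, AI = 3·√2, EI = 3, by the inverse law of cosines:
  cos(∠EAI) = (AE² + AI² - EI²) / (2·AE·AI)
  ∠EAI = 45°

Step 7: From AE = 3, AM = √13, EM = 2, by the inverse law of cosines:
  cos(∠EAM) = (AE² + AM² - EM²) / (2·AE·AM)
  ∠EAM = 33.69°

Step 8: From DA = 4, DE = 2.05, AE = 3, by the inverse law of cosines:
  cos(∠ADE) = (DA² + DE² - AE²) / (2·DA·DE)
  ∠ADE = 46.94°

Step 9: From MA = √13, ME = 2, AE = 3, by the inverse law of cosines:
  cos(∠AME) = (MA² + ME² - AE²) / (2·MA·ME)
  ∠AME = 56.31°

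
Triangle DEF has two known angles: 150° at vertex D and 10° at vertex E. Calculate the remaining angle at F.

angle F = 180 - 150 - 10 = 20 degrees.

20 degrees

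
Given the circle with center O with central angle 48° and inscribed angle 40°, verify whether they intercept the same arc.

By the inscribed angle theorem, the inscribed angle for a central angle of 48° should be 48° / 2 = 24°.
The given inscribed angle is 40°, which does not equal 24°.
Therefore, no, they do not correspond to the same arc.

No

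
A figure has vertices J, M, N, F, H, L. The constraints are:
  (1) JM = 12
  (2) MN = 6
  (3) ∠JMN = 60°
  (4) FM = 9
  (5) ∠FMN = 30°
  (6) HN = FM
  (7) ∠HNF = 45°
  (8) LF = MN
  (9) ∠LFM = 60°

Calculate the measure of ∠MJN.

Step 1: By the law of cosines on triangle JMN: JN² = 12² + 6² − 2·12·6·cos(60°) = 108, so JN = 6·√3.
Step 2: By the inverse law of cosines on triangle MJN: cos(∠MJN) = (12² + (6·√3)² − 6²) / (2·12·6·√3) = 216/249.42 = 0.866, so ∠MJN = 30°.

Therefore, the measure of angle ∠MJN = 30°.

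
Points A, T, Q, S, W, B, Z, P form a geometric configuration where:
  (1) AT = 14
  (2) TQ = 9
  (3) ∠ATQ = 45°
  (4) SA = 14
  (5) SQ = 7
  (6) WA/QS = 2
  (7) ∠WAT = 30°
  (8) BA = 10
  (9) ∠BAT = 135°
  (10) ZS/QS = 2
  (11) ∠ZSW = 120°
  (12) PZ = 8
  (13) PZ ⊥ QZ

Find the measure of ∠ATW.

From the given relations: WA = 2·QS = 2·7 = 14.
Step 1: By the law of cosines on triangle TAW: TW² = 14² + 14² − 2·14·14·cos(30°) = 52.52, so TW ≈ 7.25.
Step 2: By the inverse law of cosines on triangle ATW: cos(∠ATW) = (14² + 7.25² − 14²) / (2·14·7.25) = 52.52/202.91 = 0.2588, so ∠ATW = 75°.

Therefore, the measure of angle ∠ATW = 75°.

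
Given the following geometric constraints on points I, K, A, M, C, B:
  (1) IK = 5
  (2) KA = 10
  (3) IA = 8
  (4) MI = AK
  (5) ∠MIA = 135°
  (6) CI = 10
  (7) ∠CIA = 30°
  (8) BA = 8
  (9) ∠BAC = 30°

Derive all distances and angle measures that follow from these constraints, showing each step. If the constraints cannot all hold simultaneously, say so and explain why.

The constraints are consistent.

From the given relations:
  MI = AK = 10

Step 1: From AI = 8, IM = 10, and ∠AIM = 135°, by the law of cosines:
  AM² = AI² + IM² - 2·AI·IM·cos(135°) = 64 + 100 + 113.1 = 277.1
  AM ≈ 16.65

Step 2: From AI = 8, IC = 10, and ∠AIC = 30°, by the law of cosines:
  AC² = AI² + IC² - 2·AI·IC·cos(30°) = 64 + 100 - 138.6 = 25.44
  AC ≈ 5.04

Step 3: From IA = 8, IK = 5, AK = 10, by the inverse law of cosines:
  cos(∠AIK) = (IA² + IK² - AK²) / (2·IA·IK)
  ∠AIK = 97.9°

Step 4: From KA = 10, KI = 5, AI = 8, by the inverse law of cosines:
  cos(∠AKI) = (KA² + KI² - AI²) / (2·KA·KI)
  ∠AKI = 52.41°

Step 5: From AI = 8, AK = 10, IK = 5, by the inverse law of cosines:
  cos(∠IAK) = (AI² + AK² - IK²) / (2·AI·AK)
  ∠IAK = 29.69°

Step 6: From CA = 5.04, AB = 8, and ∠CAB = 30°, by the law of cosines:
  CB² = CA² + AB² - 2·CA·AB·cos(30°) = 25.44 + 64 - 69.88 = 19.55
  CB ≈ 4.42

Step 7: From AC = 5.04, AI = 8, CI = 10, by the inverse law of cosines:
  cos(∠CAI) = (AC² + AI² - CI²) / (2·AC·AI)
  ∠CAI = 97.52°

Step 8: From AI = 8, AM = 16.65, IM = 10, by the inverse law of cosines:
  cos(∠IAM) = (AI² + AM² - IM²) / (2·AI·AM)
  ∠IAM = 25.14°

Step 9: From MA = 16.65, MI = 10, AI = 8, by the inverse law of cosines:
  cos(∠AMI) = (MA² + MI² - AI²) / (2·MA·MI)
  ∠AMI = 19.86°

Step 10: From CA = 5.04, CI = 10, AI = 8, by the inverse law of cosines:
  cos(∠ACI) = (CA² + CI² - AI²) / (2·CA·CI)
  ∠ACI = 52.48°

Step 11: From CA = 5.04, CB = 4.42, AB = 8, by the inverse law of cosines:
  cos(∠ACB) = (CA² + CB² - AB²) / (2·CA·CB)
  ∠ACB = 115.23°

Step 12: From BA = 8, BC = 4.42, AC = 5.04, by the inverse law of cosines:
  cos(∠ABC) = (BA² + BC² - AC²) / (2·BA·BC)
  ∠ABC = 34.77°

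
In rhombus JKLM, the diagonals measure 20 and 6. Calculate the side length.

The diagonals of a rhombus bisect each other at right angles.
Half-diagonals: 20/2 = 10 and 6/2 = 3
side = sqrt(10^2 + 3^2)
side = sqrt(100 + 9)
side = sqrt(109)

sqrt(109)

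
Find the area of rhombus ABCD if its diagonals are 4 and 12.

Area of a rhombus = (d1 * d2) / 2
Area = (4 * 12) / 2
Area = 48 / 2
Area = 24

24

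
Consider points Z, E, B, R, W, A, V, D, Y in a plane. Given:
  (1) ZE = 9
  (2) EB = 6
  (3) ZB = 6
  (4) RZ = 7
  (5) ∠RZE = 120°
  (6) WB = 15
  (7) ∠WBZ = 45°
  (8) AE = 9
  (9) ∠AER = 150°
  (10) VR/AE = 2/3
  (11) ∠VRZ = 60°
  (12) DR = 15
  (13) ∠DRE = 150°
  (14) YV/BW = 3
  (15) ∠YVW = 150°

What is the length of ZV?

From the given relations: VR = 2/3·AE = 2/3·9 = 6.
Step 1: By the law of cosines on triangle ZRV: ZV² = 7² + 6² − 2·7·6·cos(60°) = 43, so ZV = √43.

Therefore, the length of ZV = √43.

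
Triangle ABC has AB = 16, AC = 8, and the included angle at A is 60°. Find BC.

Law of cosines: BC^2 = 16^2 + 8^2 - 2(16)(8)cos(60°) = 192, so BC = 8*sqrt(3).

8*sqrt(3)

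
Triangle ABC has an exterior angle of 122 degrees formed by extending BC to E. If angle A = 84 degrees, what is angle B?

The exterior angle theorem states that an exterior angle equals the sum of the two non-adjacent interior angles.
So 122 = 84 + angle B, which gives angle B = 122 - 84 = 38 degrees.

38 degrees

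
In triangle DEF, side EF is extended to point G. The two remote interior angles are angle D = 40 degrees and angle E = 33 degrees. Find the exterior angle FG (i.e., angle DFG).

By the exterior angle theorem, an exterior angle of a triangle equals the sum of the two remote interior angles.
Exterior angle = angle D + angle E
Exterior angle = 40 + 33 = 73 degrees

73 degrees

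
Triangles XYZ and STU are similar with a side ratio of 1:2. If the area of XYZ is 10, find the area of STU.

The ratio of areas of similar triangles = (side ratio)^2.
Side ratio = 1:2, so area ratio = 1:4.
Area of STU / Area of XYZ = 4/1
Area of STU = 10 * 4/1 = 40

40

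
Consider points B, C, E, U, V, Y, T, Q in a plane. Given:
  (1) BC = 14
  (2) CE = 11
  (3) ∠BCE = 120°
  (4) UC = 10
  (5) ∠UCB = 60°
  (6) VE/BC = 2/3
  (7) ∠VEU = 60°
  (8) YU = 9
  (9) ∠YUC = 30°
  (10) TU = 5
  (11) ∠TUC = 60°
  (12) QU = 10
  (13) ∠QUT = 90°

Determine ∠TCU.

Step 1: By the law of cosines on triangle CUT: CT² = 10² + 5² − 2·10·5·cos(60°) = 75, so CT = 5·√3.
Step 2: By the inverse law of cosines on triangle TCU: cos(∠TCU) = ((5·√3)² + 10² − 5²) / (2·5·√3·10) = 150/173.21 = 0.866, so ∠TCU = 30°.

Therefore, the measure of angle ∠TCU = 30°.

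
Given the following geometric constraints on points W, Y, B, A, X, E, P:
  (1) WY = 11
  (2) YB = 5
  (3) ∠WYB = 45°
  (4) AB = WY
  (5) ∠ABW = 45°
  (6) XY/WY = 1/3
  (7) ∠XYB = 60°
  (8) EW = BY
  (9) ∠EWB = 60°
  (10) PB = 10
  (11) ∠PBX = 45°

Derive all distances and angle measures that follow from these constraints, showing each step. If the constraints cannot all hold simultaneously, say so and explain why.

The constraints are consistent.

From the given relations:
  AB = WY = 11
  XY = 1/3·WY = 1/3·11 ≈ 3.67
  EW = BY = 5

Step 1: From WY = 11, YB = 5, and ∠WYB = 45°, by the law of cosines:
  WB² = WY² + YB² - 2·WY·YB·cos(45°) = 121 + 25 - 77.78 = 68.22
  WB ≈ 8.26

Step 2: From BY = 5, YX = 3.67, and ∠BYX = 60°, by the law of cosines:
  BX² = BY² + YX² - 2·BY·YX·cos(60°) = 25 + 13.44 - 18.33 = 20.11
  BX ≈ 4.48

Step 3: From WB = 8.26, BA = 11, and ∠WBA = 45°, by the law of cosines:
  WA² = WB² + BA² - 2·WB·BA·cos(45°) = 68.22 + 121 - 128.5 = 60.73
  WA ≈ 7.79

Step 4: From BW = 8.26, WE = 5, and ∠BWE = 60°, by the law of cosines:
  BE² = BW² + WE² - 2·BW·WE·cos(60°) = 68.22 + 25 - 41.3 = 51.92
  BE ≈ 7.21

Step 5: From XB = 4.48, BP = 10, and ∠XBP = 45°, by the law of cosines:
  XP² = XB² + BP² - 2·XB·BP·cos(45°) = 20.11 + 100 - 63.42 = 56.69
  XP ≈ 7.53

Step 6: From WB = 8.26, WY = 11, BY = 5, by the inverse law of cosines:
  cos(∠BWY) = (WB² + WY² - BY²) / (2·WB·WY)
  ∠BWY = 25.34°

Step 7: From BW = 8.26, BY = 5, WY = 11, by the inverse law of cosines:
  cos(∠WBY) = (BW² + BY² - WY²) / (2·BW·BY)
  ∠WBY = 109.66°

Step 8: From BX = 4.48, BY = 5, XY = 3.67, by the inverse law of cosines:
  cos(∠XBY) = (BX² + BY² - XY²) / (2·BX·BY)
  ∠XBY = 45.08°

Step 9: From XB = 4.48, XY = 3.67, BY = 5, by the inverse law of cosines:
  cos(∠BXY) = (XB² + XY² - BY²) / (2·XB·XY)
  ∠BXY = 74.92°

Step 10: From WA = 7.79, WB = 8.26, AB = 11, by the inverse law of cosines:
  cos(∠AWB) = (WA² + WB² - AB²) / (2·WA·WB)
  ∠AWB = 86.46°

Step 11: From BE = 7.21, BW = 8.26, EW = 5, by the inverse law of cosines:
  cos(∠EBW) = (BE² + BW² - EW²) / (2·BE·BW)
  ∠EBW = 36.94°

Step 12: From AB = 11, AW = 7.79, BW = 8.26, by the inverse law of cosines:
  cos(∠BAW) = (AB² + AW² - BW²) / (2·AB·AW)
  ∠BAW = 48.54°

Step 13: From XB = 4.48, XP = 7.53, BP = 10, by the inverse law of cosines:
  cos(∠BXP) = (XB² + XP² - BP²) / (2·XB·XP)
  ∠BXP = 110.09°

Step 14: From EB = 7.21, EW = 5, BW = 8.26, by the inverse law of cosines:
  cos(∠BEW) = (EB² + EW² - BW²) / (2·EB·EW)
  ∠BEW = 83.06°

Step 15: From PB = 10, PX = 7.53, BX = 4.48, by the inverse law of cosines:
  cos(∠BPX) = (PB² + PX² - BX²) / (2·PB·PX)
  ∠BPX = 24.91°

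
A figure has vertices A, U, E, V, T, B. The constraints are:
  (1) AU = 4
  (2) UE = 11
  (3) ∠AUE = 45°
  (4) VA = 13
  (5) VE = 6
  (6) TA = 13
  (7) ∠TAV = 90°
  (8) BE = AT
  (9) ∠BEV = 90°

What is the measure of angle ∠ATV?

Step 1: By the law of cosines on triangle TAV: TV² = 13² + 13² − 2·13·13·cos(90°) = 338, so TV = 13·√2.
Step 2: By the inverse law of cosines on triangle ATV: cos(∠ATV) = (13² + (13·√2)² − 13²) / (2·13·13·√2) = 338/478 = 0.7071, so ∠ATV = 45°.

Therefore, the measure of angle ∠ATV = 45°.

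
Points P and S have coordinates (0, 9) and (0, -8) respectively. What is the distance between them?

d = sqrt((0 - 0)^2 + (-8 - 9)^2)
d = sqrt(0^2 + -17^2)
d = sqrt(0 + 289)
d = sqrt(289) = 17

17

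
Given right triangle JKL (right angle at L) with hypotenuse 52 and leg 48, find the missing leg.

Rearranging the Pythagorean theorem to solve for the unknown leg:
leg^2 = hypotenuse^2 - known_leg^2 = 2704 - 2304 = 400
leg = sqrt(400) = 20.

20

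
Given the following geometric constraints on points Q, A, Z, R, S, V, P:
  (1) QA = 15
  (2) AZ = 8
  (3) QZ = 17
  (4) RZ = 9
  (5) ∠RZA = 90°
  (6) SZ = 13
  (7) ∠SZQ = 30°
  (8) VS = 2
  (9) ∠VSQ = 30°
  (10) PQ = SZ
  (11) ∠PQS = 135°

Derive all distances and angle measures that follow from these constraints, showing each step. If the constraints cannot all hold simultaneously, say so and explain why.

The constraints are consistent.

From the given relations:
  PQ = SZ = 13

Step 1: From QZ = 17, ZS = 13, and ∠QZS = 30°, by the law of cosines:
  QS² = QZ² + ZS² - 2·QZ·ZS·cos(30°) = 289 + 169 - 382.8 = 75.22
  QS ≈ 8.67

Step 2: From AZ = 8, ZR = 9, and ∠AZR = 90°, by the law of cosines:
  AR² = AZ² + ZR² - 2·AZ·ZR·cos(90°) = 64 + 81 - 0 = 145
  AR = √145

Step 3: From QA = 15, QZ = 17, AZ = 8, by the inverse law of cosines:
  cos(∠AQZ) = (QA² + QZ² - AZ²) / (2·QA·QZ)
  ∠AQZ = 28.07°

Step 4: From AQ = 15, AZ = 8, QZ = 17, by the inverse law of cosines:
  cos(∠QAZ) = (AQ² + AZ² - QZ²) / (2·AQ·AZ)
  ∠QAZ = 90°

Step 5: From ZA = 8, ZQ = 17, AQ = 15, by the inverse law of cosines:
  cos(∠AZQ) = (ZA² + ZQ² - AQ²) / (2·ZA·ZQ)
  ∠AZQ = 61.93°

Step 6: From QS = 8.67, SV = 2, and ∠QSV = 30°, by the law of cosines:
  QV² = QS² + SV² - 2·QS·SV·cos(30°) = 75.22 + 4 - 30.04 = 49.17
  QV ≈ 7.01

Step 7: From SQ = 8.67, QP = 13, and ∠SQP = 135°, by the law of cosines:
  SP² = SQ² + QP² - 2·SQ·QP·cos(135°) = 75.22 + 169 + 159.4 = 403.7
  SP ≈ 20.09

Step 8: From QS = 8.67, QZ = 17, SZ = 13, by the inverse law of cosines:
  cos(∠SQZ) = (QS² + QZ² - SZ²) / (2·QS·QZ)
  ∠SQZ = 48.54°

Step 9: From AR = √145, AZ = 8, RZ = 9, by the inverse law of cosines:
  cos(∠RAZ) = (AR² + AZ² - RZ²) / (2·AR·AZ)
  ∠RAZ = 48.37°

Step 10: From RA = √145, RZ = 9, AZ = 8, by the inverse law of cosines:
  cos(∠ARZ) = (RA² + RZ² - AZ²) / (2·RA·RZ)
  ∠ARZ = 41.63°

Step 11: From SQ = 8.67, SZ = 13, QZ = 17, by the inverse law of cosines:
  cos(∠QSZ) = (SQ² + SZ² - QZ²) / (2·SQ·SZ)
  ∠QSZ = 101.46°

Step 12: From QS = 8.67, QV = 7.01, SV = 2, by the inverse law of cosines:
  cos(∠SQV) = (QS² + QV² - SV²) / (2·QS·QV)
  ∠SQV = 8.2°

Step 13: From SP = 20.09, SQ = 8.67, PQ = 13, by the inverse law of cosines:
  cos(∠PSQ) = (SP² + SQ² - PQ²) / (2·SP·SQ)
  ∠PSQ = 27.23°

Step 14: From VQ = 7.01, VS = 2, QS = 8.67, by the inverse law of cosines:
  cos(∠QVS) = (VQ² + VS² - QS²) / (2·VQ·VS)
  ∠QVS = 141.8°

Step 15: From PQ = 13, PS = 20.09, QS = 8.67, by the inverse law of cosines:
  cos(∠QPS) = (PQ² + PS² - QS²) / (2·PQ·PS)
  ∠QPS = 17.77°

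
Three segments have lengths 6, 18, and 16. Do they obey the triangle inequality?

Check all three triangle inequalities:
6 + 18 = 24 > 16 ✓
6 + 16 = 22 > 18 ✓
18 + 16 = 34 > 6 ✓
All conditions hold, so these sides form a valid triangle.

Yes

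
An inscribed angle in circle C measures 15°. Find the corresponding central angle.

The inscribed angle theorem states that a central angle is always twice any inscribed angle that subtends the same arc.
Since the inscribed angle is 15°, the central angle = 2 × 15° = 30°.

30°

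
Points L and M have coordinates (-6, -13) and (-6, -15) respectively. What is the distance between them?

d = sqrt((-6 - -6)^2 + (-15 - -13)^2)
d = sqrt(0^2 + -2^2)
d = sqrt(0 + 4)
d = sqrt(4) = 2

2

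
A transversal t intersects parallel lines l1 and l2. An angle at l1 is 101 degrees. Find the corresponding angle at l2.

Corresponding angles formed by parallel lines and a transversal are equal.
The given angle is 101 degrees.
The corresponding angle = 101 degrees.

101 degrees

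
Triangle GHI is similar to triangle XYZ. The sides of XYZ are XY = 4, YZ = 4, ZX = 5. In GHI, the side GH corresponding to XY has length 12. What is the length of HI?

Similar triangles have proportional sides. Setting up the proportion:
GH / XY = HI / YZ
12 / 4 = HI / 4
HI = 4 * 12 / 4 = 12.

12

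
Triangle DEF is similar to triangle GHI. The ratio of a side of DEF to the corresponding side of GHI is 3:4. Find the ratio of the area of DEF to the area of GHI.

The ratio of areas of similar triangles equals the square of the side ratio.
Side ratio = 3:4
Area ratio = (3/4)^2 = 9/16 = 9:16

9:16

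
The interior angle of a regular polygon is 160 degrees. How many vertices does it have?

Each interior angle of a regular n-gon is (n - 2) * 180 / n.
Setting this equal to 160:
(n - 2) * 180 / n = 160
Each exterior angle = 180 - 160 = 20 degrees.
Since exterior angles sum to 360: n = 360 / 20 = 18.

18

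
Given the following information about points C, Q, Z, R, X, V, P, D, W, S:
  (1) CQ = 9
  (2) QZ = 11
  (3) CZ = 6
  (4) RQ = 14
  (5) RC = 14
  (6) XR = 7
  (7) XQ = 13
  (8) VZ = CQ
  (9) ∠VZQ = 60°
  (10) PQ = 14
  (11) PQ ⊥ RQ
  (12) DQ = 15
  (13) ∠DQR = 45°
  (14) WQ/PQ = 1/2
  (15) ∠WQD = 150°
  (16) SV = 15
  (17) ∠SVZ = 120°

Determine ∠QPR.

Step 1: By the law of cosines on triangle PQR: PR² = 14² + 14² − 2·14·14·cos(90°) = 392, so PR = 14·√2.
Step 2: By the inverse law of cosines on triangle QPR: cos(∠QPR) = (14² + (14·√2)² − 14²) / (2·14·14·√2) = 392/554.37 = 0.7071, so ∠QPR = 45°.

Therefore, the measure of angle ∠QPR = 45°.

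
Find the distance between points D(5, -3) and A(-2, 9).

d = sqrt((-7)^2 + (12)^2) = sqrt(193)

sqrt(193)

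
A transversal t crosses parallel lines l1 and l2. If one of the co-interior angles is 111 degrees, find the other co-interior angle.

Co-interior angles (same-side interior) formed by parallel lines and a transversal are supplementary (sum to 180 degrees).
The given angle is 111 degrees.
The co-interior angle = 180 - 111 = 69 degrees.

69 degrees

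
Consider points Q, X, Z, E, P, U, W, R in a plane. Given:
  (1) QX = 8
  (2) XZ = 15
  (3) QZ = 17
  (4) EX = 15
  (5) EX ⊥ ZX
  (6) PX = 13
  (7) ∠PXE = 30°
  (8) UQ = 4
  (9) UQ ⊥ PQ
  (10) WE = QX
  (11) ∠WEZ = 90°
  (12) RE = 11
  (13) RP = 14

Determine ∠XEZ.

Step 1: By the law of cosines on triangle EXZ: EZ² = 15² + 15² − 2·15·15·cos(90°) = 450, so EZ = 15·√2.
Step 2: By the inverse law of cosines on triangle XEZ: cos(∠XEZ) = (15² + (15·√2)² − 15²) / (2·15·15·√2) = 450/636.4 = 0.7071, so ∠XEZ = 45°.

Therefore, the measure of angle ∠XEZ = 45°.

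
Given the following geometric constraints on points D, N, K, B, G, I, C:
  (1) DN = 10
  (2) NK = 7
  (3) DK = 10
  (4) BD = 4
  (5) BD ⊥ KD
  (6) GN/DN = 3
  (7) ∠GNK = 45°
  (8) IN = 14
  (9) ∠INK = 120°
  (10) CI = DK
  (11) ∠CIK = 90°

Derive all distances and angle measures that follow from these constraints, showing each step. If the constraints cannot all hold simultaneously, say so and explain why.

The constraints are consistent.

From the given relations:
  GN = 3·DN = 3·10 = 30
  CI = DK = 10

Step 1: From KD = 10, DB = 4, and ∠KDB = 90°, by the law of cosines:
  KB² = KD² + DB² - 2·KD·DB·cos(90°) = 100 + 16 - 0 = 116
  KB = 2·√29

Step 2: From KN = 7, NG = 30, and ∠KNG = 45°, by the law of cosines:
  KG² = KN² + NG² - 2·KN·NG·cos(45°) = 49 + 900 - 297 = 652
  KG ≈ 25.53

Step 3: From KN = 7, NI = 14, and ∠KNI = 120°, by the law of cosines:
  KI² = KN² + NI² - 2·KN·NI·cos(120°) = 49 + 196 + 98 = 343
  KI = 7·√7

Step 4: From DK = 10, DN = 10, KN = 7, by the inverse law of cosines:
  cos(∠KDN) = (DK² + DN² - KN²) / (2·DK·DN)
  ∠KDN = 40.97°

Step 5: From ND = 10, NK = 7, DK = 10, by the inverse law of cosines:
  cos(∠DNK) = (ND² + NK² - DK²) / (2·ND·NK)
  ∠DNK = 69.51°

Step 6: From KD = 10, KN = 7, DN = 10, by the inverse law of cosines:
  cos(∠DKN) = (KD² + KN² - DN²) / (2·KD·KN)
  ∠DKN = 69.51°

Step 7: From KI = 7·√7, IC = 10, and ∠KIC = 90°, by the law of cosines:
  KC² = KI² + IC² - 2·KI·IC·cos(90°) = 343 + 100 - 0 = 443
  KC ≈ 21.05

Step 8: From KB = 2·√29, KD = 10, BD = 4, by the inverse law of cosines:
  cos(∠BKD) = (KB² + KD² - BD²) / (2·KB·KD)
  ∠BKD = 21.8°

Step 9: From KG = 25.53, KN = 7, GN = 30, by the inverse law of cosines:
  cos(∠GKN) = (KG² + KN² - GN²) / (2·KG·KN)
  ∠GKN = 123.82°

Step 10: From KI = 7·√7, KN = 7, IN = 14, by the inverse law of cosines:
  cos(∠IKN) = (KI² + KN² - IN²) / (2·KI·KN)
  ∠IKN = 40.89°

Step 11: From BD = 4, BK = 2·√29, DK = 10, by the inverse law of cosines:
  cos(∠DBK) = (BD² + BK² - DK²) / (2·BD·BK)
  ∠DBK = 68.2°

Step 12: From GK = 25.53, GN = 30, KN = 7, by the inverse law of cosines:
  cos(∠KGN) = (GK² + GN² - KN²) / (2·GK·GN)
  ∠KGN = 11.18°

Step 13: From IK = 7·√7, IN = 14, KN = 7, by the inverse law of cosines:
  cos(∠KIN) = (IK² + IN² - KN²) / (2·IK·IN)
  ∠KIN = 19.11°

Step 14: From KC = 21.05, KI = 7·√7, CI = 10, by the inverse law of cosines:
  cos(∠CKI) = (KC² + KI² - CI²) / (2·KC·KI)
  ∠CKI = 28.37°

Step 15: From CI = 10, CK = 21.05, IK = 7·√7, by the inverse law of cosines:
  cos(∠ICK) = (CI² + CK² - IK²) / (2·CI·CK)
  ∠ICK = 61.63°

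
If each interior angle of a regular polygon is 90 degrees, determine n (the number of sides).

Each interior angle of a regular n-gon is (n - 2) * 180 / n.
Setting this equal to 90:
(n - 2) * 180 / n = 90
Each exterior angle = 180 - 90 = 90 degrees.
Since exterior angles sum to 360: n = 360 / 90 = 4.

4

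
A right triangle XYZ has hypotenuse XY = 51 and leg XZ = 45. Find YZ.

Rearranging the Pythagorean theorem to solve for the unknown leg:
leg^2 = hypotenuse^2 - known_leg^2 = 2601 - 2025 = 576
leg = sqrt(576) = 24.

24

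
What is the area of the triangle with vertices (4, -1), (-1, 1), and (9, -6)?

Using the Shoelace formula for a triangle:
Area = (1/2)|x0(y1 - y2) + x1(y2 - y0) + x2(y0 - y1)|
Area = (1/2)|4(1 - -6) + -1(-6 - -1) + 9(-1 - 1)|
Area = (1/2)|28 + 5 + -18|
Area = (1/2)|15|
Area = (1/2)(15)
Area = 15/2

15/2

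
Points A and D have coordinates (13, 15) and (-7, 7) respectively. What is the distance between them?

The horizontal distance is |-7 - 13| = 20 and the vertical distance is |7 - 15| = 8.
By the Pythagorean theorem, d = sqrt(20^2 + 8^2) = sqrt(464) = 4*sqrt(29).

4*sqrt(29)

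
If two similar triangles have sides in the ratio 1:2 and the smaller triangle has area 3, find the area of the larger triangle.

For similar figures, the area ratio equals the square of the side ratio.
Side ratio (the smaller triangle to the larger triangle) = 1:2, so area ratio = 1^2:2^2 = 1:4.
If the area of the smaller triangle is 3, then the area of the larger triangle = 3 * (4/1) = 12.

12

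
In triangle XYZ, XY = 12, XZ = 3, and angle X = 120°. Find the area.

When two sides and the included angle are known, the area formula is (1/2)ab sin(C).
The height from one side to the opposite vertex is 3 sin(120°) = 3*sqrt(3)/2.
Area = (1/2) * 12 * 3*sqrt(3)/2 = 9*sqrt(3).

9*sqrt(3)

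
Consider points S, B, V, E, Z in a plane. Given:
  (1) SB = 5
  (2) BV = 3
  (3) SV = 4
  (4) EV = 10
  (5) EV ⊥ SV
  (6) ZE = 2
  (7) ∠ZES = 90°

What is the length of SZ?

Step 1: By the law of cosines on triangle EVS: ES² = 10² + 4² − 2·10·4·cos(90°) = 116, so ES = 2·√29.
Step 2: By the law of cosines on triangle SEZ: SZ² = (2·√29)² + 2² − 2·2·√29·2·cos(90°) = 120, so SZ = 2·√30.

Therefore, the length of SZ = 2·√30.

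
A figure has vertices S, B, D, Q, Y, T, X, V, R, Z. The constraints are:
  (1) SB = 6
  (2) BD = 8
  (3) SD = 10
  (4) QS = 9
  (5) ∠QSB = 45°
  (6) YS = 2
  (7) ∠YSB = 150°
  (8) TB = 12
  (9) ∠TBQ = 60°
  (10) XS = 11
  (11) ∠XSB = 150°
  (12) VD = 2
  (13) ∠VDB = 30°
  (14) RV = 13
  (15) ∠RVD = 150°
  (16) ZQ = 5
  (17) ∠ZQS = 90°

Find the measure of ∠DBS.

Step 1: By the inverse law of cosines on triangle DBS: cos(∠DBS) = (8² + 6² − 10²) / (2·8·6) = 0/96 = 0, so ∠DBS = 90°.

Therefore, the measure of angle ∠DBS = 90°.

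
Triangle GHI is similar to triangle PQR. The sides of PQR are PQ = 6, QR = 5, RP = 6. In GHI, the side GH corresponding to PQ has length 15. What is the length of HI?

Since the triangles are similar, the ratio of corresponding sides is constant.
Scale factor k = GH / PQ = 15 / 6 = 5/2
HI = k * QR = 5/2 * 5 = 25/2

25/2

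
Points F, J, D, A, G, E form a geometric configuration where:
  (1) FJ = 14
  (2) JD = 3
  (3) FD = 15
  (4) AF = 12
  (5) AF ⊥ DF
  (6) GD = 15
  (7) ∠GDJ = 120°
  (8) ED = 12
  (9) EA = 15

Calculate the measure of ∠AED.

Step 1: By the law of cosines on triangle AFD: AD² = 12² + 15² − 2·12·15·cos(90°) = 369, so AD = 3·√41.
Step 2: By the inverse law of cosines on triangle AED: cos(∠AED) = (15² + 12² − (3·√41)²) / (2·15·12) = 0/360 = 0, so ∠AED = 90°.

Therefore, the measure of angle ∠AED = 90°.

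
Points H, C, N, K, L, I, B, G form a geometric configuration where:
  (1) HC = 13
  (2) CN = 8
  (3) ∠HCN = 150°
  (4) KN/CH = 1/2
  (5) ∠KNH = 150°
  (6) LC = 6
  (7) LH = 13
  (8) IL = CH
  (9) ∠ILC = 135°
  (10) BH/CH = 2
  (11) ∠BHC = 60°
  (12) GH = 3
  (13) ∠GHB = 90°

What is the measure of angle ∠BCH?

From the given relations: BH = 2·CH = 2·13 = 26.
Step 1: By the law of cosines on triangle CHB: CB² = 13² + 26² − 2·13·26·cos(60°) = 507, so CB = 13·√3.
Step 2: By the inverse law of cosines on triangle BCH: cos(∠BCH) = ((13·√3)² + 13² − 26²) / (2·13·√3·13) = 0/585.43 = 0, so ∠BCH = 90°.

Therefore, the measure of angle ∠BCH = 90°.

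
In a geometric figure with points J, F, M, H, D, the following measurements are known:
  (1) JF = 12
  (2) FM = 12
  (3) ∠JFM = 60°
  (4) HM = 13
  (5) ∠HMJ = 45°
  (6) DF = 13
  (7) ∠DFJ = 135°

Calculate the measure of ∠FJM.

Step 1: By the law of cosines on triangle JFM: JM² = 12² + 12² − 2·12·12·cos(60°) = 144, so JM = 12.
Step 2: By the inverse law of cosines on triangle FJM: cos(∠FJM) = (12² + 12² − 12²) / (2·12·12) = 144/288 = 0.5, so ∠FJM = 60°.

Therefore, the measure of angle ∠FJM = 60°.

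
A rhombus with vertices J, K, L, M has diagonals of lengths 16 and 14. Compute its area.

Area = (16 * 14) / 2 = 224 / 2 = 112

112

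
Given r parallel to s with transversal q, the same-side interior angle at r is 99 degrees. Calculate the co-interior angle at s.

Co-interior (same-side interior) angles are between the parallel lines on the same side of the transversal.
Unlike corresponding or alternate interior angles, they are supplementary rather than equal.
So the angle = 180 - 99 = 81 degrees.

81 degrees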